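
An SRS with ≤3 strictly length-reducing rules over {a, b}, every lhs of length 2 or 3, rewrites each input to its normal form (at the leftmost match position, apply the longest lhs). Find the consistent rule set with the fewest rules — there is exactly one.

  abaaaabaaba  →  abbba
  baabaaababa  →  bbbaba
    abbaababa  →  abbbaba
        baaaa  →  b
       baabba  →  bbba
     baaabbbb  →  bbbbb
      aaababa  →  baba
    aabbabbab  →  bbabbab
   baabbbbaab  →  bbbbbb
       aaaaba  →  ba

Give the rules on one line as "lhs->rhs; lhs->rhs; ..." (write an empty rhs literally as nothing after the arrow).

  | abaaaabaaba => abaaabaaba => abaabaaba => abbaaba => abbba
  | baabaaababa => bbaaababa => bbaababa => bbbaba
  | abbaababa => abbbaba
  | baaaa => baaa => baa => b

aa->; aaa->aa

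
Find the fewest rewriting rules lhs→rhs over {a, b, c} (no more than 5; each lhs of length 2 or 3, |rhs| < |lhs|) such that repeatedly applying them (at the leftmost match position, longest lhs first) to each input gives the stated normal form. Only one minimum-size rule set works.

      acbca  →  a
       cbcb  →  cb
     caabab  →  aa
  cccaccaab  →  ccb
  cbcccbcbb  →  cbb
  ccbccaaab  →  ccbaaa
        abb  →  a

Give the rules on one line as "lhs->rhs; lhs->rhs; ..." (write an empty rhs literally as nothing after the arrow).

ab->a; bc->; bcc->b; ca->

  | acbca => aca => a
  | cbcb => cb
  | caabab => abab => aab => aa
  | cccaccaab => ccccaab => cccab => ccb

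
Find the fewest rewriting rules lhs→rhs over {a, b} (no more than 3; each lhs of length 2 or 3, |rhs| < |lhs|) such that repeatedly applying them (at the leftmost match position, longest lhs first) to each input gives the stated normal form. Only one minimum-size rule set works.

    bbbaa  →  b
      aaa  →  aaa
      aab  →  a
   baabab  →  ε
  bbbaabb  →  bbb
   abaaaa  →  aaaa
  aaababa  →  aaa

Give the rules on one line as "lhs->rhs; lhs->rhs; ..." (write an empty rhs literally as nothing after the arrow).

  | bbbaa => bba => b
  | aaa
  | aab => a
  | baabab => abab => ab => ε

ab->; ba->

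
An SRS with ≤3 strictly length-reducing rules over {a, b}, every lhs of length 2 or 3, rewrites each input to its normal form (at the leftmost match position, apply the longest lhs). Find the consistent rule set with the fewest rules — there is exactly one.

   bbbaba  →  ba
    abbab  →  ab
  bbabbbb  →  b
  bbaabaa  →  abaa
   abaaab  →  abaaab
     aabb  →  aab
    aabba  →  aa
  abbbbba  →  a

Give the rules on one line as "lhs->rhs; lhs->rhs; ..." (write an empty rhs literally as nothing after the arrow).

bb->b; bba->

  | bbbaba => bbaba => ba
  | abbab => ab
  | bbabbbb => bbbb => bbb => bb => b
  | bbaabaa => abaa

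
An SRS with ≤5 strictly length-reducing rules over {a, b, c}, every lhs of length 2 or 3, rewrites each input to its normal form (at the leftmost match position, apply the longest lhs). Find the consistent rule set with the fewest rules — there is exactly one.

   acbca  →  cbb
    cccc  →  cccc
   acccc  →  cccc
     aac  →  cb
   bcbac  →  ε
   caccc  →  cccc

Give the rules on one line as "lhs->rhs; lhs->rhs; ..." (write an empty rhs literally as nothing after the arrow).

  | acbca => cbca => cbb
  | cccc
  | acccc => cccc
  | aac => cb

aac->cb; ac->c; bc->; bca->bb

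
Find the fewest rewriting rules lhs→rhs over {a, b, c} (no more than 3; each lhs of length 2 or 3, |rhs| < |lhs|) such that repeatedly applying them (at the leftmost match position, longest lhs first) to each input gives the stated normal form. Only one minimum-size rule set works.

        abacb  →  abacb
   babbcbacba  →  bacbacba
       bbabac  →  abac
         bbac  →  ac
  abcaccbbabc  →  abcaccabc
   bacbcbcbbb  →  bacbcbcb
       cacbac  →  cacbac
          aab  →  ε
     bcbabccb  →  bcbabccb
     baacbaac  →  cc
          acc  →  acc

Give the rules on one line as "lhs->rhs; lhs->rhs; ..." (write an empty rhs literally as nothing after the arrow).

aa->b; bb->

  | abacb
  | babbcbacba => bacbacba
  | bbabac => abac
  | bbac => ac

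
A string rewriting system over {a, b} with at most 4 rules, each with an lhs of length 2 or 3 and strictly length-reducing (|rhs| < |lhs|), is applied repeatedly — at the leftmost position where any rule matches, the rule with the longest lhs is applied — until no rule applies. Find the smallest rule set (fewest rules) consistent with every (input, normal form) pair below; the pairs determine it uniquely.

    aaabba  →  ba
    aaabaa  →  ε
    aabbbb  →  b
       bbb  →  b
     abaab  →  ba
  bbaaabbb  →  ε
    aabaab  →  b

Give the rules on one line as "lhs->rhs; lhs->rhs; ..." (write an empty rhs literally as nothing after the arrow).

aa->; aab->ba; ab->; bb->

  | aaabba => abba => ba
  | aaabaa => abaa => aa => ε
  | aabbbb => babbb => bbb => b
  | bbb => b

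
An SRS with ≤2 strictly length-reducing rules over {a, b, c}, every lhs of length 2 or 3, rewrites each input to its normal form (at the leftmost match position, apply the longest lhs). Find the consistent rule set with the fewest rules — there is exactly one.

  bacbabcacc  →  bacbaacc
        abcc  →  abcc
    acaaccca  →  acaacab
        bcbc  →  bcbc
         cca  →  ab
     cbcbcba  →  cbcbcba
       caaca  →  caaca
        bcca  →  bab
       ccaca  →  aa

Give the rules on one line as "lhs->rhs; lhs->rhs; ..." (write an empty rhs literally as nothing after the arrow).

bca->a; cca->ab

  | bacbabcacc => bacbaacc
  | abcc
  | acaaccca => acaacab
  | bcbc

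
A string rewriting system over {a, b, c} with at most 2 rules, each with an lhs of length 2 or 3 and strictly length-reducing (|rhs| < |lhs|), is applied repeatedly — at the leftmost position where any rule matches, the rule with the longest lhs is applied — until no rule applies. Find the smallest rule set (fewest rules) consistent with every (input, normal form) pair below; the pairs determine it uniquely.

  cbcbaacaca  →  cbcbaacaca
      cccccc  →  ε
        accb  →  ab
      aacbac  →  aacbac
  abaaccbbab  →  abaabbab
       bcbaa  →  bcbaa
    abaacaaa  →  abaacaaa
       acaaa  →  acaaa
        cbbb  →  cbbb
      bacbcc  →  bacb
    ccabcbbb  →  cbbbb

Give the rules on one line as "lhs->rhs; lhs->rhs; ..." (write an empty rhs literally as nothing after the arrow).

  | cbcbaacaca
  | cccccc => cccc => cc => ε
  | accb => ab
  | aacbac

abc->cb; cc->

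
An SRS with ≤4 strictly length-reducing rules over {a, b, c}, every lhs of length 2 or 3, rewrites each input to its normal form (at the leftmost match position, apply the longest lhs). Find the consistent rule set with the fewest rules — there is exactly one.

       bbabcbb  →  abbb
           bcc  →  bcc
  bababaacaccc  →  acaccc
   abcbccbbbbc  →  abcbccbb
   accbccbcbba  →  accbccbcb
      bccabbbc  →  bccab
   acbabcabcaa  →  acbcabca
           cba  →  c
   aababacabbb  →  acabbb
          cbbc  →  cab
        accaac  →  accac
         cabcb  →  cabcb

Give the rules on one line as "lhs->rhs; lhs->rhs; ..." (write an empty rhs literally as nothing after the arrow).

aa->a; ba->; bbc->ab

  | bbabcbb => bbcbb => abbb
  | bcc
  | bababaacaccc => babaacaccc => baacaccc => acaccc
  | abcbccbbbbc => abcbccbbab => abcbccbb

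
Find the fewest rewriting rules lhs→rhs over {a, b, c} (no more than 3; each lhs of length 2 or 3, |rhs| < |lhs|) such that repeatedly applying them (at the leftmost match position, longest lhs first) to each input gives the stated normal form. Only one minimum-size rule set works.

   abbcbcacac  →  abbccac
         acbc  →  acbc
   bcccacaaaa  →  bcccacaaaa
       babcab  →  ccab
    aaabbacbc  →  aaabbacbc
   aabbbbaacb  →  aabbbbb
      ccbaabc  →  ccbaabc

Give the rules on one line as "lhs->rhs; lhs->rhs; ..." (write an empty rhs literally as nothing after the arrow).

  | abbcbcacac => abbccac
  | acbc
  | bcccacaaaa
  | babcab => ccab

aac->; bab->c; bca->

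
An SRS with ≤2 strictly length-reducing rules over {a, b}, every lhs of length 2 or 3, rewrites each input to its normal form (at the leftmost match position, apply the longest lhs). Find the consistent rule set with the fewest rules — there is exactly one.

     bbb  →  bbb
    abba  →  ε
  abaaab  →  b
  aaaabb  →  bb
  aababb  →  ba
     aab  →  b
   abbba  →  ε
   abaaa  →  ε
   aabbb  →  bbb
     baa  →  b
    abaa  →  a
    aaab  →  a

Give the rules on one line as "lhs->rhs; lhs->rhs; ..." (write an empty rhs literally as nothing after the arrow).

  | bbb
  | abba => aba => aa => ε
  | abaaab => aaaab => aab => b
  | aaaabb => aabb => bb

aa->; ab->a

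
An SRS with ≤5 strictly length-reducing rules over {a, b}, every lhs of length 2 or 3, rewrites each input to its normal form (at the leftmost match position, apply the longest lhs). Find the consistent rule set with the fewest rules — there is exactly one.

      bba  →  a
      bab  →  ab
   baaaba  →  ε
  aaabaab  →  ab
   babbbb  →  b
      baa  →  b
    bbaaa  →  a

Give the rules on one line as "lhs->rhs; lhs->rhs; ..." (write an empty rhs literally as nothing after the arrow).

  | bba => ba => a
  | bab => ab
  | baaaba => aaaba => baba => aba => ε
  | aaabaab => babaab => abaab => ab

aa->b; aba->; ba->a; bbb->ba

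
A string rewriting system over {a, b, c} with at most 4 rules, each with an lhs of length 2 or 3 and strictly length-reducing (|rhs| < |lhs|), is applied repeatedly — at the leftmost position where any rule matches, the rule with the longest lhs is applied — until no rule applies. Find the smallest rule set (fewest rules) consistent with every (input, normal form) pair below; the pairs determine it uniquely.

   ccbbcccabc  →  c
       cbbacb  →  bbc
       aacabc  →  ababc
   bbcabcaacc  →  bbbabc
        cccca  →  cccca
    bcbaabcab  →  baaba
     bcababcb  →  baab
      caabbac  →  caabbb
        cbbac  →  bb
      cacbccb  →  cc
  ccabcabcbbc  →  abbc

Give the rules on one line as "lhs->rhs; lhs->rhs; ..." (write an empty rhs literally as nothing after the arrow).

ac->b; acb->bc; cab->a; cb->

  | ccbbcccabc => cbcccabc => cccabc => ccac => ccb => c
  | cbbacb => bacb => bbc
  | aacabc => ababc
  | bbcabcaacc => bbacaacc => bbbaacc => bbbabc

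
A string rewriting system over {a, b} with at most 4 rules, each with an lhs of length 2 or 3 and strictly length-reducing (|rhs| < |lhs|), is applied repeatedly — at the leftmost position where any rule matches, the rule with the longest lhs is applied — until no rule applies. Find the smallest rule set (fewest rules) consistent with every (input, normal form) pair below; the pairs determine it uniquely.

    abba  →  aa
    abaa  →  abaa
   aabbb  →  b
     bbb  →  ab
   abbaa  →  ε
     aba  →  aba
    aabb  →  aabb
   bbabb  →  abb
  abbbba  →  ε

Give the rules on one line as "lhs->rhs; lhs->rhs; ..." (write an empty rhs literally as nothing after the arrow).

aaa->; bba->a; bbb->ab

  | abba => aa
  | abaa
  | aabbb => aaab => b
  | bbb => ab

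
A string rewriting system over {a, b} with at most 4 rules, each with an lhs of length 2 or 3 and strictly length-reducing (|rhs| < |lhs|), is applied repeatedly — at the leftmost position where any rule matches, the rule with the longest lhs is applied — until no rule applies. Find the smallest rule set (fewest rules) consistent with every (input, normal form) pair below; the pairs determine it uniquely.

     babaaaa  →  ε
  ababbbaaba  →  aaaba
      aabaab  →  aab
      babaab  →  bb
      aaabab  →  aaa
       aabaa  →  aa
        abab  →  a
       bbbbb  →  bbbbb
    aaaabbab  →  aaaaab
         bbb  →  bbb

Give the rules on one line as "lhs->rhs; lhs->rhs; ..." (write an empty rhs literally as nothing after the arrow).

  | babaaaa => bbaaaa => baa => ε
  | ababbbaaba => abbbbaaba => abbaaba => aaaba
  | aabaab => aab
  | babaab => bbaab => bb

abb->a; baa->; bab->bb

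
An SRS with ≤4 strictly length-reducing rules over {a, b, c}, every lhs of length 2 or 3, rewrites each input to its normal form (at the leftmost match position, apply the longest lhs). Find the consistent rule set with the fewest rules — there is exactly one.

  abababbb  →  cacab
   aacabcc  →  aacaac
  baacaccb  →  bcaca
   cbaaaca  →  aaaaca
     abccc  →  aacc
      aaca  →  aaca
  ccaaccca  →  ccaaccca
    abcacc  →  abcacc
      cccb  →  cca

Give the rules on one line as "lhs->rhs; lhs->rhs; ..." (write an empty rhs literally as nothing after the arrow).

  | abababbb => abbabbb => caabbb => cacab
  | aacabcc => aacaac
  | baacaccb => bacaccb => bcaccb => bcaca
  | cbaaaca => aaaaca

abb->ca; ba->b; bcc->ac; cb->a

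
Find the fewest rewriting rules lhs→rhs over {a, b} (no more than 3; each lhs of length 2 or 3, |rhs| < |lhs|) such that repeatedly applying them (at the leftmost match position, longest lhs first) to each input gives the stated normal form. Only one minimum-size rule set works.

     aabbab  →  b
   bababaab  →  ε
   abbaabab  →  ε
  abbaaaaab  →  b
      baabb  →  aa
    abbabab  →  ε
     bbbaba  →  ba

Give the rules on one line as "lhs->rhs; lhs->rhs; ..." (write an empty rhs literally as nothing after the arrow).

  | aabbab => abbab => bbab => ab => b
  | bababaab => bbabaab => abaab => baab => bab => bb => ε
  | abbaabab => bbaabab => aabab => abab => bab => bb => ε
  | abbaaaaab => bbaaaaab => aaaaab => aaaab => aaab => aab => ab => b

ab->b; bb->; bbb->aa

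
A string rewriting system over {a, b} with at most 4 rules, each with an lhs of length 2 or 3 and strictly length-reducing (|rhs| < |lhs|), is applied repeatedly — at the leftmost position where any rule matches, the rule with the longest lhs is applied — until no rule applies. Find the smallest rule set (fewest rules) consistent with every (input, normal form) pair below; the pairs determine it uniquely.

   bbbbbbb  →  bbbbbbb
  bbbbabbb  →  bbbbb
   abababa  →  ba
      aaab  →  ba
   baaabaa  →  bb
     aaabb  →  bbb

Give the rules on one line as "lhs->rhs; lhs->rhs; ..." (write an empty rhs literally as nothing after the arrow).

aa->b; ab->a; abb->bb; bba->

  | bbbbbbb
  | bbbbabbb => bbbbb
  | abababa => aababa => bbaba => ba
  | aaab => bab => ba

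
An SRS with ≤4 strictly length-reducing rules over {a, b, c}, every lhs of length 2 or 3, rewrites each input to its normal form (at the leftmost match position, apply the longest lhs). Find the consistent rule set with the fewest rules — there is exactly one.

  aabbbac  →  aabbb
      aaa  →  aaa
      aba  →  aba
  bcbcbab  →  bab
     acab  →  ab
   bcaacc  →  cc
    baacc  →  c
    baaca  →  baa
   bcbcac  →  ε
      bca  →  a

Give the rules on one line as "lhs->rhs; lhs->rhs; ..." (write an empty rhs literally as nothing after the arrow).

ac->; acc->cc; bc->

  | aabbbac => aabbb
  | aaa
  | aba
  | bcbcbab => bcbab => bab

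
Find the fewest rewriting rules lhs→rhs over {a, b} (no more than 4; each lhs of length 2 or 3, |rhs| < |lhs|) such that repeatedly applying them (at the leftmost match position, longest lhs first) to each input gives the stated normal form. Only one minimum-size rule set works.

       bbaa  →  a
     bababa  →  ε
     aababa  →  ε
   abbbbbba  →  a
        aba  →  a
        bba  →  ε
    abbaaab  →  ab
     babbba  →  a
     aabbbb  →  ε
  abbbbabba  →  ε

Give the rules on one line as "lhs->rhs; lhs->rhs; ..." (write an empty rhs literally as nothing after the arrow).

aa->; ba->; bb->a

  | bbaa => aaa => a
  | bababa => baba => ba => ε
  | aababa => baba => ba => ε
  | abbbbbba => aabbbba => bbbba => abba => aaa => a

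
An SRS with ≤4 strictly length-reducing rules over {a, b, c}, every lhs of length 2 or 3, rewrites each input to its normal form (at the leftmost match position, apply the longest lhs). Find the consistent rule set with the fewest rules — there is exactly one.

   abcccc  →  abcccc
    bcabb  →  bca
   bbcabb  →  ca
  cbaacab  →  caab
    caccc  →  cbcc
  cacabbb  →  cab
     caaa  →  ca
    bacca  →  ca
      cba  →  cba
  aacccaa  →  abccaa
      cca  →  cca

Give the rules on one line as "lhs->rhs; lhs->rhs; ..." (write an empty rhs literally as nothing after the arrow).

  | abcccc
  | bcabb => bca
  | bbcabb => cabb => ca
  | cbaacab => cbabab => cabab => caab

aaa->a; ac->b; bab->ab; bb->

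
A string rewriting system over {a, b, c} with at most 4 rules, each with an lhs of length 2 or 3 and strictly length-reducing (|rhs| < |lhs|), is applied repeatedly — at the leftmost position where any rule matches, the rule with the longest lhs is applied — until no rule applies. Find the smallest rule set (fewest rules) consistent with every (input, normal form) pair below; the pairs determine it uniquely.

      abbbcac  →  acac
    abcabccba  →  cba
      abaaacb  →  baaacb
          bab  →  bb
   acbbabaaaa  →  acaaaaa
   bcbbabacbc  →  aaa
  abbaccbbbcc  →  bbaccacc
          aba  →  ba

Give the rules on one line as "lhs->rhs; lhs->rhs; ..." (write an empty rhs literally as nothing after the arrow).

ab->b; bbb->a; bc->; cbc->a

  | abbbcac => bbbcac => acac
  | abcabccba => bcabccba => abccba => bccba => cba
  | abaaacb => baaacb
  | bab => bb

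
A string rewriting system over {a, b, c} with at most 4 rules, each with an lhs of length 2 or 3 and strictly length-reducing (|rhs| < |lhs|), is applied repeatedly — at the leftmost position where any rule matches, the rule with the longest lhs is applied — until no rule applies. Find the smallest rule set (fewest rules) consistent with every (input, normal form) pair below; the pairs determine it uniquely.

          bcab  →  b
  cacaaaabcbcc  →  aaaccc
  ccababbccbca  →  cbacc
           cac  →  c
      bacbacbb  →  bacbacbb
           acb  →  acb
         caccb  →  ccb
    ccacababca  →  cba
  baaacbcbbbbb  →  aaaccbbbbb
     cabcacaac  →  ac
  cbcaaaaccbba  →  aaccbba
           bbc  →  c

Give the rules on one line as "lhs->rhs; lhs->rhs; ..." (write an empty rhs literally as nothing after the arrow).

  | bcab => cab => b
  | cacaaaabcbcc => caaaabcbcc => aaabcbcc => aaacbcc => aaaccc
  | ccababbccbca => cbabbccbca => cbabccbca => cbaccbca => cbaccca => cbacc
  | cac => c

baa->aa; bc->c; ca->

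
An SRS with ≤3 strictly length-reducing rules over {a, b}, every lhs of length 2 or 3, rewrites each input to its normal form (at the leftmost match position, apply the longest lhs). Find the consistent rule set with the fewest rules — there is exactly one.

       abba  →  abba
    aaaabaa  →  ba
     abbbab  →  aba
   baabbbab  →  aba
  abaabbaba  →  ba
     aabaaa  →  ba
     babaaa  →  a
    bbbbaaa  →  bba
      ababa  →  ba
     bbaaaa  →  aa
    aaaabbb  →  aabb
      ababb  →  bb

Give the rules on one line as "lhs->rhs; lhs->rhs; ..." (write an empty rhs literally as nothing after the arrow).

aaa->b; baa->a; bab->aa

  | abba
  | aaaabaa => babaa => aaaa => ba
  | abbbab => abbaa => aba
  | baabbbab => abbbab => abbaa => aba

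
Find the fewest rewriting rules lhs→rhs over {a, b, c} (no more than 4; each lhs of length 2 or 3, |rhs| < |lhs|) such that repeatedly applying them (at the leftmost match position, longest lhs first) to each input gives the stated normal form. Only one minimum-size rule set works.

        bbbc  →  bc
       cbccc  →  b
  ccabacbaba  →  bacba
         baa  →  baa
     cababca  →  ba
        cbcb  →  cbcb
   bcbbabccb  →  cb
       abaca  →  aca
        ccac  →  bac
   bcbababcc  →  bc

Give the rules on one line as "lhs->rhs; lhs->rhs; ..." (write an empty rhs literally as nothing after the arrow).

  | bbbc => bc
  | cbccc => cbbc => cc => b
  | ccabacbaba => babacbaba => bacbaba => bacba
  | baa

ab->; bb->; cc->b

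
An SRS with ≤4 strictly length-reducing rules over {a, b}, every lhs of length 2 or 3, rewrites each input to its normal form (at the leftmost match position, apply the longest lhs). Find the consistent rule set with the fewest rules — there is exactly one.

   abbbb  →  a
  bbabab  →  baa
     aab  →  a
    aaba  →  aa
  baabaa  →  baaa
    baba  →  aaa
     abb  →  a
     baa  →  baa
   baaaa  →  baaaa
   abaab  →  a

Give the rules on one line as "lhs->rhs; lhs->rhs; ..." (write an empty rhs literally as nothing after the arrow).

ab->; abb->a; bab->aa

  | abbbb => abb => a
  | bbabab => baaab => baa
  | aab => a
  | aaba => aa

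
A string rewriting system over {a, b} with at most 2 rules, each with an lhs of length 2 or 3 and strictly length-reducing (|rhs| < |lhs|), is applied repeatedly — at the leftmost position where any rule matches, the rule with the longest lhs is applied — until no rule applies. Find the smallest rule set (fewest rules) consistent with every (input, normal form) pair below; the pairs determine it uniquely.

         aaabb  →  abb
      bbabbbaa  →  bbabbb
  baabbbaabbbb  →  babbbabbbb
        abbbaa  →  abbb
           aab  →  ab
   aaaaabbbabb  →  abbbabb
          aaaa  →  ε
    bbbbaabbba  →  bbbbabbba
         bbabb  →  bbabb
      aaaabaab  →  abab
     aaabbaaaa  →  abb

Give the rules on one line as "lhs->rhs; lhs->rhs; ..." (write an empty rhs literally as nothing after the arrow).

aa->; aab->ab

  | aaabb => abb
  | bbabbbaa => bbabbb
  | baabbbaabbbb => babbbaabbbb => babbbabbbb
  | abbbaa => abbb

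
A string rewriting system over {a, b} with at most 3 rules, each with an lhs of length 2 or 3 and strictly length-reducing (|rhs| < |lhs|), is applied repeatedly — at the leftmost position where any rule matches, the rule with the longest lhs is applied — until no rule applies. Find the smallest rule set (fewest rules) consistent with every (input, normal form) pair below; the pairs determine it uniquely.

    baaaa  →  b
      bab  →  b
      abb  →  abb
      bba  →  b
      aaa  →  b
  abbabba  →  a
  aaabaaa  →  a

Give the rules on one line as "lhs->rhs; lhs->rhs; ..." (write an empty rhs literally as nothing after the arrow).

aaa->b; ba->; bbb->b

  | baaaa => aaa => b
  | bab => b
  | abb
  | bba => b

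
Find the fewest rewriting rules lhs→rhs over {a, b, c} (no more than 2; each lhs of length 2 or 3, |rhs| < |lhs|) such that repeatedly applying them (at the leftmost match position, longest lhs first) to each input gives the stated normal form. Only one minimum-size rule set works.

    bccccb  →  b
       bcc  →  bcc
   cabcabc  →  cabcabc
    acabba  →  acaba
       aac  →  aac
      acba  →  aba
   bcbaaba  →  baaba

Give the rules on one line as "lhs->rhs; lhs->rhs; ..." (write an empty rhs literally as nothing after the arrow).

bb->b; cb->b

  | bccccb => bcccb => bccb => bcb => bb => b
  | bcc
  | cabcabc
  | acabba => acaba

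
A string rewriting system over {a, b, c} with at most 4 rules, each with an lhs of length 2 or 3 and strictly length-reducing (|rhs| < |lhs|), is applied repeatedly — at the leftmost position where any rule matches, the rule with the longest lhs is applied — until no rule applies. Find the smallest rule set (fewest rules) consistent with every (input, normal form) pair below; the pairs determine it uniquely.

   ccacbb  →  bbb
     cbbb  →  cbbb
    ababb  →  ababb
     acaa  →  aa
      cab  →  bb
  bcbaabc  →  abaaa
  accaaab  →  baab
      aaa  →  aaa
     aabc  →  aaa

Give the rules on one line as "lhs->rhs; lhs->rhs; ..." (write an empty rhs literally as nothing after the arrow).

ac->; bc->a; ca->b

  | ccacbb => cbcbb => cabb => bbb
  | cbbb
  | ababb
  | acaa => aa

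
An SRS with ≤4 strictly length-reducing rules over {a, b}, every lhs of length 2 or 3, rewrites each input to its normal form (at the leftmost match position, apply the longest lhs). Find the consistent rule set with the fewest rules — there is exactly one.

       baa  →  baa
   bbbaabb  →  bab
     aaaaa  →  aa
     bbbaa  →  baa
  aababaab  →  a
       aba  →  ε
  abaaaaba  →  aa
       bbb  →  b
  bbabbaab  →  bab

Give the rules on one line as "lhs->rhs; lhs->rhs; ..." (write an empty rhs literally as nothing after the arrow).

  | baa
  | bbbaabb => bbaabb => baabb => bab
  | aaaaa => aaaa => aaa => aa
  | bbbaa => bbaa => baa

aaa->aa; aab->a; aba->; bb->b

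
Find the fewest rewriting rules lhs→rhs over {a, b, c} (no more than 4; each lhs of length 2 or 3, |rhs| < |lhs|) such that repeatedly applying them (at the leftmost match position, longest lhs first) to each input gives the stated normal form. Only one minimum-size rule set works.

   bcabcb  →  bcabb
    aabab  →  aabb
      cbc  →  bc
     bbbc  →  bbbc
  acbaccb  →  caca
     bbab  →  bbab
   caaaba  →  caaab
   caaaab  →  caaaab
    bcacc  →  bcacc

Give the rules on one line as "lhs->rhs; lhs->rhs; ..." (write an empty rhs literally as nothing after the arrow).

aba->ab; acb->ca; cb->b

  | bcabcb => bcabb
  | aabab => aabb
  | cbc => bc
  | bbbc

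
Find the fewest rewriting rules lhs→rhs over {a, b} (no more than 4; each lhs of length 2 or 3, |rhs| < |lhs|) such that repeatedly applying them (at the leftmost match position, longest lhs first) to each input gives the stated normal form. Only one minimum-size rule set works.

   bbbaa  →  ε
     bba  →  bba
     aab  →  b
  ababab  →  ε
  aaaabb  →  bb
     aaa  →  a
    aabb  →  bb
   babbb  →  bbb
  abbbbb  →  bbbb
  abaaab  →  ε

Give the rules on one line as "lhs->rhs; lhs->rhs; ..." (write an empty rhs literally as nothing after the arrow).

aa->; ab->; baa->aa

  | bbbaa => bbaa => baa => aa => ε
  | bba
  | aab => b
  | ababab => abab => ab => ε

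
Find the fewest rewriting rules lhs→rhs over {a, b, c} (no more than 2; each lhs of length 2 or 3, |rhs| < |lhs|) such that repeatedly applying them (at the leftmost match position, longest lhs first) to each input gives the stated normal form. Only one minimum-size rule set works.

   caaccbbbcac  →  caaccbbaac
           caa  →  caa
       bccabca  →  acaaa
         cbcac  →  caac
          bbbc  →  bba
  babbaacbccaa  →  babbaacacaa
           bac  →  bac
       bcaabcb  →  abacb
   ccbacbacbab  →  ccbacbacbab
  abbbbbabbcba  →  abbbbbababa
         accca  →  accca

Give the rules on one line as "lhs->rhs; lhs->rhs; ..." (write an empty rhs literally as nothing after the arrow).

  | caaccbbbcac => caaccbbaac
  | caa
  | bccabca => acabca => acaaa
  | cbcac => caac

aab->ba; bc->a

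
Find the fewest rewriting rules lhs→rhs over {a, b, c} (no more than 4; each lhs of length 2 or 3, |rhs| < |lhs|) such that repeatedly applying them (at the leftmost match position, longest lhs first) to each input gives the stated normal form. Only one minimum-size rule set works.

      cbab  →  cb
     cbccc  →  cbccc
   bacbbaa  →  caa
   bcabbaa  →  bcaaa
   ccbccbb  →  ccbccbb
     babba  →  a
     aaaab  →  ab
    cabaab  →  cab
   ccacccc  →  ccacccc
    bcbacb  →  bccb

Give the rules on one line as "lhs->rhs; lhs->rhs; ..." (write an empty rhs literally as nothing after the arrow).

  | cbab => cb
  | cbccc
  | bacbbaa => cbbaa => caa
  | bcabbaa => bcaaa

aab->ab; ba->; bba->a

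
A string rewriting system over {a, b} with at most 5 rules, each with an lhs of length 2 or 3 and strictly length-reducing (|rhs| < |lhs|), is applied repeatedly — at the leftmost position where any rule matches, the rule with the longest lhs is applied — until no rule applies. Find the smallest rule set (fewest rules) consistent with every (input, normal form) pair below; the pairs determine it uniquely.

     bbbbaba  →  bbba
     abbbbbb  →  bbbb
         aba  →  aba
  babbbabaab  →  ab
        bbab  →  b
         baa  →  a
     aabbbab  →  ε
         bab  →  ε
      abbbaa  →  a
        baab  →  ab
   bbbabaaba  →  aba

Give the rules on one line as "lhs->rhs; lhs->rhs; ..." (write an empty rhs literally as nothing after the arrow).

aa->a; abb->; baa->aa; bab->

  | bbbbaba => bbba
  | abbbbbb => bbbb
  | aba
  | babbbabaab => bbabaab => baab => aab => ab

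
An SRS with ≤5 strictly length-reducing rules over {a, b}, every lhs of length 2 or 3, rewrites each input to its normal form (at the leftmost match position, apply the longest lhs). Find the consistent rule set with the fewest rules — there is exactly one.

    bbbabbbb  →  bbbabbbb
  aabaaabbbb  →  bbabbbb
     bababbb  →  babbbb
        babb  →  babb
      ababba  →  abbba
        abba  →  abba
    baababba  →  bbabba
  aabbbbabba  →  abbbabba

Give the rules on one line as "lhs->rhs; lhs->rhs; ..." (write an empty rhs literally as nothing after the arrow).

aaa->bb; aab->a; aba->ab; baa->b

  | bbbabbbb
  | aabaaabbbb => aaaabbbb => bbabbbb
  | bababbb => babbbb
  | babb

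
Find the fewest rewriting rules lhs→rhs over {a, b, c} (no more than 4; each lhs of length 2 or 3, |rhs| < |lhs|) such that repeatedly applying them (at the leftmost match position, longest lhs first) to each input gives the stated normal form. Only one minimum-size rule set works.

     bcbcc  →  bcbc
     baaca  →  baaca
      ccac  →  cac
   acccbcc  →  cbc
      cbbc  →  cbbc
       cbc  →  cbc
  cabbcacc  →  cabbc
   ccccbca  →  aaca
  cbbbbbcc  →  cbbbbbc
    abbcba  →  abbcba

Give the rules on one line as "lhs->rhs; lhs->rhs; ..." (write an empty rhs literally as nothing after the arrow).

  | bcbcc => bcbc
  | baaca
  | ccac => cac
  | acccbcc => cbcc => cbc

acc->; cc->c; ccb->aa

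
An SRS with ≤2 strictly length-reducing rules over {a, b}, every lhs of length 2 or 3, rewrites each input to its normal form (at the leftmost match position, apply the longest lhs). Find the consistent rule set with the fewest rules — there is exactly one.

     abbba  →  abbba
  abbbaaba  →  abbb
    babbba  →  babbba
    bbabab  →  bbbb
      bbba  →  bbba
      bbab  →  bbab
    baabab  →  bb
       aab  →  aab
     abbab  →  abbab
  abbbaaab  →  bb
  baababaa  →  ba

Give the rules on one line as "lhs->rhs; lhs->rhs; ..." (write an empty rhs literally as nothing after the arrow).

  | abbba
  | abbbaaba => abbaba => abbb
  | babbba
  | bbabab => bbbb

aba->b; baa->a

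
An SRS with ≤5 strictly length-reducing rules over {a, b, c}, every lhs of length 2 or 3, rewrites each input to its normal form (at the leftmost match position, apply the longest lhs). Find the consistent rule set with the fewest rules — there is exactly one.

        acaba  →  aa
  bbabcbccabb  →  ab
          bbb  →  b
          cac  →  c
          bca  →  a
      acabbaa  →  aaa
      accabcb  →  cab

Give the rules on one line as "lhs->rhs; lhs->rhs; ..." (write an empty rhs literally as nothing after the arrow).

  | acaba => aba => aa
  | bbabcbccabb => babcbccabb => abcbccabb => abccabb => acabb => abb => ab
  | bbb => bb => b
  | cac => c

ac->; ba->a; bb->b; bc->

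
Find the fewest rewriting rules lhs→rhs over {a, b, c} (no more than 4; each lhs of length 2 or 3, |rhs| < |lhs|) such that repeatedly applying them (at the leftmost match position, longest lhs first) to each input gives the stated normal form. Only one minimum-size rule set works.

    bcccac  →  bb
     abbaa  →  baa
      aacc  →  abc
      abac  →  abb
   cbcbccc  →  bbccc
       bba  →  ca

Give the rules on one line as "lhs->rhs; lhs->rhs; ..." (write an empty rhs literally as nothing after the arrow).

  | bcccac => bcccb => bccb => bcb => bb
  | abbaa => acaa => baa
  | aacc => abc
  | abac => abb

ac->b; bba->ca; cb->b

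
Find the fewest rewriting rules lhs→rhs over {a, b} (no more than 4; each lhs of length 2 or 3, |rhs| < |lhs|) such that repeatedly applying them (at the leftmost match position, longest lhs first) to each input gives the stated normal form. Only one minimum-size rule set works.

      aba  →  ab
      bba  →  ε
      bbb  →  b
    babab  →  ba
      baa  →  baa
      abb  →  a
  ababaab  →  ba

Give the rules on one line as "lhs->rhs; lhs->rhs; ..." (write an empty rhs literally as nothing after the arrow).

aab->ba; aba->ab; bb->; bba->

  | aba => ab
  | bba => ε
  | bbb => b
  | babab => babb => ba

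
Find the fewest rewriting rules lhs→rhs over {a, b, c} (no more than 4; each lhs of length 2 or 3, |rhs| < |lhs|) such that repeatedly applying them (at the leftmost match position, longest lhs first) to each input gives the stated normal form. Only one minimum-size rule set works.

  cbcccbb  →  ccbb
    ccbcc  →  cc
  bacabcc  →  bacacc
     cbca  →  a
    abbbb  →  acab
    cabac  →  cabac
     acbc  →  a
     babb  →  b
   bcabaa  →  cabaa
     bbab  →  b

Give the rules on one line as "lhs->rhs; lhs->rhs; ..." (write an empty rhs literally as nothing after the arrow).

bab->; bbb->ca; bc->c; cbc->

  | cbcccbb => ccbb
  | ccbcc => cc
  | bacabcc => bacacc
  | cbca => a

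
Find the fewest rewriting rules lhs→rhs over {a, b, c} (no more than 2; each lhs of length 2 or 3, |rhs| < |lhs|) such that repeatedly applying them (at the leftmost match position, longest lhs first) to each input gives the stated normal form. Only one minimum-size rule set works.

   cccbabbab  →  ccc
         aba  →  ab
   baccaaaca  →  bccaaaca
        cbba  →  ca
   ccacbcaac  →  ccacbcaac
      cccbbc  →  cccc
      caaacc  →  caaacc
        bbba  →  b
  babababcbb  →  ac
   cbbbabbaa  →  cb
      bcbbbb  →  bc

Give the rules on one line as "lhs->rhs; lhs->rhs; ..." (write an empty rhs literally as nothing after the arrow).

  | cccbabbab => cccbbbab => cccbab => cccbb => ccc
  | aba => ab
  | baccaaaca => bccaaaca
  | cbba => ca

ba->b; bb->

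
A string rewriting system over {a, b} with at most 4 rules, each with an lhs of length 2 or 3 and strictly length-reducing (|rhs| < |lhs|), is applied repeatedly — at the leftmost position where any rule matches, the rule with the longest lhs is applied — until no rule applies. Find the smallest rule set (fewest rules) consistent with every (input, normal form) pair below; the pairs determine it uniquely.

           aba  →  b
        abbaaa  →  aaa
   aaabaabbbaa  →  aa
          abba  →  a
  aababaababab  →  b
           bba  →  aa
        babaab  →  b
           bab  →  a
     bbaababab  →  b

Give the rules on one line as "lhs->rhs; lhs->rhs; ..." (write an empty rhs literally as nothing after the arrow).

  | aba => ba => b
  | abbaaa => aaa
  | aaabaabbbaa => aabaabbbaa => abaabbbaa => baabbbaa => babbbaa => bbbbaa => abbaa => aa
  | abba => a

ab->b; abb->; ba->b; bb->a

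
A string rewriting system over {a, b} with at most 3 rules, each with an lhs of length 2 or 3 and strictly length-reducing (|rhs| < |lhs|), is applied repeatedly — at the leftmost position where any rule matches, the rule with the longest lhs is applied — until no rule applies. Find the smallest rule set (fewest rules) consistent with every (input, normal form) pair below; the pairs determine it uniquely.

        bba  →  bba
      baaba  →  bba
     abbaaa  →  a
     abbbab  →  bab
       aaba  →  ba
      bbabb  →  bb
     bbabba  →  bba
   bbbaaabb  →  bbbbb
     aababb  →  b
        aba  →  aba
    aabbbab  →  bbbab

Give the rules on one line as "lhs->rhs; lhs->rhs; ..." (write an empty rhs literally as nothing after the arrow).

  | bba
  | baaba => bba
  | abbaaa => aaa => aa => a
  | abbbab => bab

aa->a; aab->b; abb->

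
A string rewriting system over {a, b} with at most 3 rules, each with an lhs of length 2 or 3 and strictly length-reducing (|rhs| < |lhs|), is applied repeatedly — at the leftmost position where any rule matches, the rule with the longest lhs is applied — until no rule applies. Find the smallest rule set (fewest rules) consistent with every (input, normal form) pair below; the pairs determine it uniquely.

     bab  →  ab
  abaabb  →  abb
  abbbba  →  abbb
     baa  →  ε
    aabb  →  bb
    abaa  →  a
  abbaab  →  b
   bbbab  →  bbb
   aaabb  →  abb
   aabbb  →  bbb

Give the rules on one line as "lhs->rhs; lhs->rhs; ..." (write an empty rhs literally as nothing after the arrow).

  | bab => ab
  | abaabb => aaabb => abb
  | abbbba => abbb
  | baa => aa => ε

aa->; ba->a; bba->b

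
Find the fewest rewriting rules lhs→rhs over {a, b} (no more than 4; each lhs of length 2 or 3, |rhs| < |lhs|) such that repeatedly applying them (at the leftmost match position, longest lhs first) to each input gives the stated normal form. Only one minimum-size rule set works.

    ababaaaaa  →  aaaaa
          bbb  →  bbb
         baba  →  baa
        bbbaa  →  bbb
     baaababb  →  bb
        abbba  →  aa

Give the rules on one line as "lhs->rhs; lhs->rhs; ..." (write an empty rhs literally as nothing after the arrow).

  | ababaaaaa => aabaaaaa => aaaaa
  | bbb
  | baba => baa
  | bbbaa => bbba => bbb

aab->; ab->a; bba->bb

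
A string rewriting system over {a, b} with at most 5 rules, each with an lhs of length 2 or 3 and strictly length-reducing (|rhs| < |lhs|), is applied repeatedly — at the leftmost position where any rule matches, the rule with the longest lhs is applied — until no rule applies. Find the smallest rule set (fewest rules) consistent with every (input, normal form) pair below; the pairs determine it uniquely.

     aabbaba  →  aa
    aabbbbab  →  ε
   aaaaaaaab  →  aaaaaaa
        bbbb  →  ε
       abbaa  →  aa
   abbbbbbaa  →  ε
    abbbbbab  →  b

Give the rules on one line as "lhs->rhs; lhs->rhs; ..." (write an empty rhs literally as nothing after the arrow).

  | aabbaba => aaba => aa
  | aabbbbab => abbab => ab => ε
  | aaaaaaaab => aaaaaaa
  | bbbb => bb => ε

ab->; abb->; bb->; bba->bb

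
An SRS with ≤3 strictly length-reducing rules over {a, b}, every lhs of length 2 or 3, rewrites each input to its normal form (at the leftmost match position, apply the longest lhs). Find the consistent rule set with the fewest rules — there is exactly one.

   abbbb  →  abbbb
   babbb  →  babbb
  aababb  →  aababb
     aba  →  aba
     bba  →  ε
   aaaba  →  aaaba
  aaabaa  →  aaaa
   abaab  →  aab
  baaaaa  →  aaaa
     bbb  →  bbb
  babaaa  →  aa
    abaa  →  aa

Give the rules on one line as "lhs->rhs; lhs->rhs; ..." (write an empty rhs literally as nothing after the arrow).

baa->a; bba->

  | abbbb
  | babbb
  | aababb
  | aba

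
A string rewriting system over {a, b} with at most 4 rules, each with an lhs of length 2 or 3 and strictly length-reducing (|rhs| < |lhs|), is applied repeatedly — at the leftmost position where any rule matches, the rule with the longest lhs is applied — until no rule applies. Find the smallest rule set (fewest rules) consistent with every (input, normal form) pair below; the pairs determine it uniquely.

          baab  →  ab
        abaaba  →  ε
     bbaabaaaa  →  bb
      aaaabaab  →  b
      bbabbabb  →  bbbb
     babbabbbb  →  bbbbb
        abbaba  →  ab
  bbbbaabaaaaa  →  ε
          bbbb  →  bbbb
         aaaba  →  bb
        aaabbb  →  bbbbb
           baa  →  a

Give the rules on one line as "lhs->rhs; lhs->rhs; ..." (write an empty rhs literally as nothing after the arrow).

aa->; aaa->bb; ba->

  | baab => ab
  | abaaba => aaba => ba => ε
  | bbaabaaaa => babaaaa => baaaa => aaa => bb
  | aaaabaab => bbabaab => bbaab => bab => b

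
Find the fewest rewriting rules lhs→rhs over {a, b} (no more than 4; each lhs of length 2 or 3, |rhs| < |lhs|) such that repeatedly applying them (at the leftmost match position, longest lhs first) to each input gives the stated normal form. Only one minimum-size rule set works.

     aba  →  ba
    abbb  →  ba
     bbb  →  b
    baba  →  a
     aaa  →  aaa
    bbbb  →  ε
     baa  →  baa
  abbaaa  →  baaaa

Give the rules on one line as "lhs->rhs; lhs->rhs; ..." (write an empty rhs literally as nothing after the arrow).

ab->a; aba->ba; abb->ba; bb->

  | aba => ba
  | abbb => bab => ba
  | bbb => b
  | baba => bba => a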